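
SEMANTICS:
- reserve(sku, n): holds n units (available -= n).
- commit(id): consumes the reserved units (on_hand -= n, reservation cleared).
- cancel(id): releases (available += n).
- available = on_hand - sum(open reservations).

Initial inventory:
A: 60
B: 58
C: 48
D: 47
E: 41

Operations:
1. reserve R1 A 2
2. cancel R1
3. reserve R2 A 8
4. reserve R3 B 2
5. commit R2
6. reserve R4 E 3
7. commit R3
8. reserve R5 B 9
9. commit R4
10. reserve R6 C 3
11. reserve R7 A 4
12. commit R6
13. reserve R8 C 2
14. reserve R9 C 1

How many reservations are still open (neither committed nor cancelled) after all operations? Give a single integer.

Step 1: reserve R1 A 2 -> on_hand[A=60 B=58 C=48 D=47 E=41] avail[A=58 B=58 C=48 D=47 E=41] open={R1}
Step 2: cancel R1 -> on_hand[A=60 B=58 C=48 D=47 E=41] avail[A=60 B=58 C=48 D=47 E=41] open={}
Step 3: reserve R2 A 8 -> on_hand[A=60 B=58 C=48 D=47 E=41] avail[A=52 B=58 C=48 D=47 E=41] open={R2}
Step 4: reserve R3 B 2 -> on_hand[A=60 B=58 C=48 D=47 E=41] avail[A=52 B=56 C=48 D=47 E=41] open={R2,R3}
Step 5: commit R2 -> on_hand[A=52 B=58 C=48 D=47 E=41] avail[A=52 B=56 C=48 D=47 E=41] open={R3}
Step 6: reserve R4 E 3 -> on_hand[A=52 B=58 C=48 D=47 E=41] avail[A=52 B=56 C=48 D=47 E=38] open={R3,R4}
Step 7: commit R3 -> on_hand[A=52 B=56 C=48 D=47 E=41] avail[A=52 B=56 C=48 D=47 E=38] open={R4}
Step 8: reserve R5 B 9 -> on_hand[A=52 B=56 C=48 D=47 E=41] avail[A=52 B=47 C=48 D=47 E=38] open={R4,R5}
Step 9: commit R4 -> on_hand[A=52 B=56 C=48 D=47 E=38] avail[A=52 B=47 C=48 D=47 E=38] open={R5}
Step 10: reserve R6 C 3 -> on_hand[A=52 B=56 C=48 D=47 E=38] avail[A=52 B=47 C=45 D=47 E=38] open={R5,R6}
Step 11: reserve R7 A 4 -> on_hand[A=52 B=56 C=48 D=47 E=38] avail[A=48 B=47 C=45 D=47 E=38] open={R5,R6,R7}
Step 12: commit R6 -> on_hand[A=52 B=56 C=45 D=47 E=38] avail[A=48 B=47 C=45 D=47 E=38] open={R5,R7}
Step 13: reserve R8 C 2 -> on_hand[A=52 B=56 C=45 D=47 E=38] avail[A=48 B=47 C=43 D=47 E=38] open={R5,R7,R8}
Step 14: reserve R9 C 1 -> on_hand[A=52 B=56 C=45 D=47 E=38] avail[A=48 B=47 C=42 D=47 E=38] open={R5,R7,R8,R9}
Open reservations: ['R5', 'R7', 'R8', 'R9'] -> 4

Answer: 4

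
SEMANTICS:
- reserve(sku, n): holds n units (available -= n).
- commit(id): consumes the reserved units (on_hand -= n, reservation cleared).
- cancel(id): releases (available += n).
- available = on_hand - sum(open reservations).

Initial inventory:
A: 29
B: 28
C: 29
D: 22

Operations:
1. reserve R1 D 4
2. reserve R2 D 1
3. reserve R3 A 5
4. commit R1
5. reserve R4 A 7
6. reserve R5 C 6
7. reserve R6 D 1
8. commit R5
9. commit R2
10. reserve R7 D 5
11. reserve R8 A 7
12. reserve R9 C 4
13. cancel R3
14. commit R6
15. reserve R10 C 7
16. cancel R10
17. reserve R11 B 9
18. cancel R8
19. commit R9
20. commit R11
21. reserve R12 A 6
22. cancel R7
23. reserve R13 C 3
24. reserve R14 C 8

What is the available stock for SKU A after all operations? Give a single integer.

Answer: 16

Derivation:
Step 1: reserve R1 D 4 -> on_hand[A=29 B=28 C=29 D=22] avail[A=29 B=28 C=29 D=18] open={R1}
Step 2: reserve R2 D 1 -> on_hand[A=29 B=28 C=29 D=22] avail[A=29 B=28 C=29 D=17] open={R1,R2}
Step 3: reserve R3 A 5 -> on_hand[A=29 B=28 C=29 D=22] avail[A=24 B=28 C=29 D=17] open={R1,R2,R3}
Step 4: commit R1 -> on_hand[A=29 B=28 C=29 D=18] avail[A=24 B=28 C=29 D=17] open={R2,R3}
Step 5: reserve R4 A 7 -> on_hand[A=29 B=28 C=29 D=18] avail[A=17 B=28 C=29 D=17] open={R2,R3,R4}
Step 6: reserve R5 C 6 -> on_hand[A=29 B=28 C=29 D=18] avail[A=17 B=28 C=23 D=17] open={R2,R3,R4,R5}
Step 7: reserve R6 D 1 -> on_hand[A=29 B=28 C=29 D=18] avail[A=17 B=28 C=23 D=16] open={R2,R3,R4,R5,R6}
Step 8: commit R5 -> on_hand[A=29 B=28 C=23 D=18] avail[A=17 B=28 C=23 D=16] open={R2,R3,R4,R6}
Step 9: commit R2 -> on_hand[A=29 B=28 C=23 D=17] avail[A=17 B=28 C=23 D=16] open={R3,R4,R6}
Step 10: reserve R7 D 5 -> on_hand[A=29 B=28 C=23 D=17] avail[A=17 B=28 C=23 D=11] open={R3,R4,R6,R7}
Step 11: reserve R8 A 7 -> on_hand[A=29 B=28 C=23 D=17] avail[A=10 B=28 C=23 D=11] open={R3,R4,R6,R7,R8}
Step 12: reserve R9 C 4 -> on_hand[A=29 B=28 C=23 D=17] avail[A=10 B=28 C=19 D=11] open={R3,R4,R6,R7,R8,R9}
Step 13: cancel R3 -> on_hand[A=29 B=28 C=23 D=17] avail[A=15 B=28 C=19 D=11] open={R4,R6,R7,R8,R9}
Step 14: commit R6 -> on_hand[A=29 B=28 C=23 D=16] avail[A=15 B=28 C=19 D=11] open={R4,R7,R8,R9}
Step 15: reserve R10 C 7 -> on_hand[A=29 B=28 C=23 D=16] avail[A=15 B=28 C=12 D=11] open={R10,R4,R7,R8,R9}
Step 16: cancel R10 -> on_hand[A=29 B=28 C=23 D=16] avail[A=15 B=28 C=19 D=11] open={R4,R7,R8,R9}
Step 17: reserve R11 B 9 -> on_hand[A=29 B=28 C=23 D=16] avail[A=15 B=19 C=19 D=11] open={R11,R4,R7,R8,R9}
Step 18: cancel R8 -> on_hand[A=29 B=28 C=23 D=16] avail[A=22 B=19 C=19 D=11] open={R11,R4,R7,R9}
Step 19: commit R9 -> on_hand[A=29 B=28 C=19 D=16] avail[A=22 B=19 C=19 D=11] open={R11,R4,R7}
Step 20: commit R11 -> on_hand[A=29 B=19 C=19 D=16] avail[A=22 B=19 C=19 D=11] open={R4,R7}
Step 21: reserve R12 A 6 -> on_hand[A=29 B=19 C=19 D=16] avail[A=16 B=19 C=19 D=11] open={R12,R4,R7}
Step 22: cancel R7 -> on_hand[A=29 B=19 C=19 D=16] avail[A=16 B=19 C=19 D=16] open={R12,R4}
Step 23: reserve R13 C 3 -> on_hand[A=29 B=19 C=19 D=16] avail[A=16 B=19 C=16 D=16] open={R12,R13,R4}
Step 24: reserve R14 C 8 -> on_hand[A=29 B=19 C=19 D=16] avail[A=16 B=19 C=8 D=16] open={R12,R13,R14,R4}
Final available[A] = 16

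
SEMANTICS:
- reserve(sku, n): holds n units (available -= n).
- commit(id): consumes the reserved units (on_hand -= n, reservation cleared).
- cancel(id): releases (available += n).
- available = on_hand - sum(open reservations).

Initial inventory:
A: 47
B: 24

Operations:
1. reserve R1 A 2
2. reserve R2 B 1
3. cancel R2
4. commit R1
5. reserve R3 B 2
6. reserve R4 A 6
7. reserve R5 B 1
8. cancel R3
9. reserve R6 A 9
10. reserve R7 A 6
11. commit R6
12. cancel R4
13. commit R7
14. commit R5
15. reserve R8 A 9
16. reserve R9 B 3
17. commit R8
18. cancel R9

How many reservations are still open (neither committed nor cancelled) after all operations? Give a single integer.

Step 1: reserve R1 A 2 -> on_hand[A=47 B=24] avail[A=45 B=24] open={R1}
Step 2: reserve R2 B 1 -> on_hand[A=47 B=24] avail[A=45 B=23] open={R1,R2}
Step 3: cancel R2 -> on_hand[A=47 B=24] avail[A=45 B=24] open={R1}
Step 4: commit R1 -> on_hand[A=45 B=24] avail[A=45 B=24] open={}
Step 5: reserve R3 B 2 -> on_hand[A=45 B=24] avail[A=45 B=22] open={R3}
Step 6: reserve R4 A 6 -> on_hand[A=45 B=24] avail[A=39 B=22] open={R3,R4}
Step 7: reserve R5 B 1 -> on_hand[A=45 B=24] avail[A=39 B=21] open={R3,R4,R5}
Step 8: cancel R3 -> on_hand[A=45 B=24] avail[A=39 B=23] open={R4,R5}
Step 9: reserve R6 A 9 -> on_hand[A=45 B=24] avail[A=30 B=23] open={R4,R5,R6}
Step 10: reserve R7 A 6 -> on_hand[A=45 B=24] avail[A=24 B=23] open={R4,R5,R6,R7}
Step 11: commit R6 -> on_hand[A=36 B=24] avail[A=24 B=23] open={R4,R5,R7}
Step 12: cancel R4 -> on_hand[A=36 B=24] avail[A=30 B=23] open={R5,R7}
Step 13: commit R7 -> on_hand[A=30 B=24] avail[A=30 B=23] open={R5}
Step 14: commit R5 -> on_hand[A=30 B=23] avail[A=30 B=23] open={}
Step 15: reserve R8 A 9 -> on_hand[A=30 B=23] avail[A=21 B=23] open={R8}
Step 16: reserve R9 B 3 -> on_hand[A=30 B=23] avail[A=21 B=20] open={R8,R9}
Step 17: commit R8 -> on_hand[A=21 B=23] avail[A=21 B=20] open={R9}
Step 18: cancel R9 -> on_hand[A=21 B=23] avail[A=21 B=23] open={}
Open reservations: [] -> 0

Answer: 0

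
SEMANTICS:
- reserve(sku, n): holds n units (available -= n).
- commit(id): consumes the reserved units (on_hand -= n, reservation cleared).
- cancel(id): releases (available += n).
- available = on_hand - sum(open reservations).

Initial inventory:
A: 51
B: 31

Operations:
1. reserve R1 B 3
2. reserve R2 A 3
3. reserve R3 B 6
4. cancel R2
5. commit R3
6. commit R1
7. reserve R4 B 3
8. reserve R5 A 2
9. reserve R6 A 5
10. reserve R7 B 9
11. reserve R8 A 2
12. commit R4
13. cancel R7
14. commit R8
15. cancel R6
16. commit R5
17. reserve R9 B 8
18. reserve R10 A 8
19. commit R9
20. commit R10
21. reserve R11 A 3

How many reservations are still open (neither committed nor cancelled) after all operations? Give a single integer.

Step 1: reserve R1 B 3 -> on_hand[A=51 B=31] avail[A=51 B=28] open={R1}
Step 2: reserve R2 A 3 -> on_hand[A=51 B=31] avail[A=48 B=28] open={R1,R2}
Step 3: reserve R3 B 6 -> on_hand[A=51 B=31] avail[A=48 B=22] open={R1,R2,R3}
Step 4: cancel R2 -> on_hand[A=51 B=31] avail[A=51 B=22] open={R1,R3}
Step 5: commit R3 -> on_hand[A=51 B=25] avail[A=51 B=22] open={R1}
Step 6: commit R1 -> on_hand[A=51 B=22] avail[A=51 B=22] open={}
Step 7: reserve R4 B 3 -> on_hand[A=51 B=22] avail[A=51 B=19] open={R4}
Step 8: reserve R5 A 2 -> on_hand[A=51 B=22] avail[A=49 B=19] open={R4,R5}
Step 9: reserve R6 A 5 -> on_hand[A=51 B=22] avail[A=44 B=19] open={R4,R5,R6}
Step 10: reserve R7 B 9 -> on_hand[A=51 B=22] avail[A=44 B=10] open={R4,R5,R6,R7}
Step 11: reserve R8 A 2 -> on_hand[A=51 B=22] avail[A=42 B=10] open={R4,R5,R6,R7,R8}
Step 12: commit R4 -> on_hand[A=51 B=19] avail[A=42 B=10] open={R5,R6,R7,R8}
Step 13: cancel R7 -> on_hand[A=51 B=19] avail[A=42 B=19] open={R5,R6,R8}
Step 14: commit R8 -> on_hand[A=49 B=19] avail[A=42 B=19] open={R5,R6}
Step 15: cancel R6 -> on_hand[A=49 B=19] avail[A=47 B=19] open={R5}
Step 16: commit R5 -> on_hand[A=47 B=19] avail[A=47 B=19] open={}
Step 17: reserve R9 B 8 -> on_hand[A=47 B=19] avail[A=47 B=11] open={R9}
Step 18: reserve R10 A 8 -> on_hand[A=47 B=19] avail[A=39 B=11] open={R10,R9}
Step 19: commit R9 -> on_hand[A=47 B=11] avail[A=39 B=11] open={R10}
Step 20: commit R10 -> on_hand[A=39 B=11] avail[A=39 B=11] open={}
Step 21: reserve R11 A 3 -> on_hand[A=39 B=11] avail[A=36 B=11] open={R11}
Open reservations: ['R11'] -> 1

Answer: 1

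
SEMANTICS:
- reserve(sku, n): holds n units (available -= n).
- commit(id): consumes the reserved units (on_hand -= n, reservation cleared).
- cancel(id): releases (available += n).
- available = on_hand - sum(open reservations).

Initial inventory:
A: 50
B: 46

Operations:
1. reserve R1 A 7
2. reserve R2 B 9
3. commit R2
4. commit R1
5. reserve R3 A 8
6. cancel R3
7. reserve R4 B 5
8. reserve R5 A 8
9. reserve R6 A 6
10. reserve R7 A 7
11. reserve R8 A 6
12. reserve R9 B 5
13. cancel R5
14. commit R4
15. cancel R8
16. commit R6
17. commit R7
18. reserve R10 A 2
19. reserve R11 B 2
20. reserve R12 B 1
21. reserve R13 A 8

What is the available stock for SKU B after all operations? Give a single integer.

Answer: 24

Derivation:
Step 1: reserve R1 A 7 -> on_hand[A=50 B=46] avail[A=43 B=46] open={R1}
Step 2: reserve R2 B 9 -> on_hand[A=50 B=46] avail[A=43 B=37] open={R1,R2}
Step 3: commit R2 -> on_hand[A=50 B=37] avail[A=43 B=37] open={R1}
Step 4: commit R1 -> on_hand[A=43 B=37] avail[A=43 B=37] open={}
Step 5: reserve R3 A 8 -> on_hand[A=43 B=37] avail[A=35 B=37] open={R3}
Step 6: cancel R3 -> on_hand[A=43 B=37] avail[A=43 B=37] open={}
Step 7: reserve R4 B 5 -> on_hand[A=43 B=37] avail[A=43 B=32] open={R4}
Step 8: reserve R5 A 8 -> on_hand[A=43 B=37] avail[A=35 B=32] open={R4,R5}
Step 9: reserve R6 A 6 -> on_hand[A=43 B=37] avail[A=29 B=32] open={R4,R5,R6}
Step 10: reserve R7 A 7 -> on_hand[A=43 B=37] avail[A=22 B=32] open={R4,R5,R6,R7}
Step 11: reserve R8 A 6 -> on_hand[A=43 B=37] avail[A=16 B=32] open={R4,R5,R6,R7,R8}
Step 12: reserve R9 B 5 -> on_hand[A=43 B=37] avail[A=16 B=27] open={R4,R5,R6,R7,R8,R9}
Step 13: cancel R5 -> on_hand[A=43 B=37] avail[A=24 B=27] open={R4,R6,R7,R8,R9}
Step 14: commit R4 -> on_hand[A=43 B=32] avail[A=24 B=27] open={R6,R7,R8,R9}
Step 15: cancel R8 -> on_hand[A=43 B=32] avail[A=30 B=27] open={R6,R7,R9}
Step 16: commit R6 -> on_hand[A=37 B=32] avail[A=30 B=27] open={R7,R9}
Step 17: commit R7 -> on_hand[A=30 B=32] avail[A=30 B=27] open={R9}
Step 18: reserve R10 A 2 -> on_hand[A=30 B=32] avail[A=28 B=27] open={R10,R9}
Step 19: reserve R11 B 2 -> on_hand[A=30 B=32] avail[A=28 B=25] open={R10,R11,R9}
Step 20: reserve R12 B 1 -> on_hand[A=30 B=32] avail[A=28 B=24] open={R10,R11,R12,R9}
Step 21: reserve R13 A 8 -> on_hand[A=30 B=32] avail[A=20 B=24] open={R10,R11,R12,R13,R9}
Final available[B] = 24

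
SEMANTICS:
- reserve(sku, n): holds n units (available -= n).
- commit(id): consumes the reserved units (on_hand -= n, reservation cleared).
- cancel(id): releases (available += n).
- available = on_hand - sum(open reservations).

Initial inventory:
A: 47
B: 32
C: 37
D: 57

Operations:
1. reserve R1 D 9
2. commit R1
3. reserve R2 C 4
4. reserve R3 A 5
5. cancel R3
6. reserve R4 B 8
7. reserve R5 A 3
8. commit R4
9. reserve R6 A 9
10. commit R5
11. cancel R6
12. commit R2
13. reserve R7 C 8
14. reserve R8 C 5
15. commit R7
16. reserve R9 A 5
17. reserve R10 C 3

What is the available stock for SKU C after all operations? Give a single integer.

Answer: 17

Derivation:
Step 1: reserve R1 D 9 -> on_hand[A=47 B=32 C=37 D=57] avail[A=47 B=32 C=37 D=48] open={R1}
Step 2: commit R1 -> on_hand[A=47 B=32 C=37 D=48] avail[A=47 B=32 C=37 D=48] open={}
Step 3: reserve R2 C 4 -> on_hand[A=47 B=32 C=37 D=48] avail[A=47 B=32 C=33 D=48] open={R2}
Step 4: reserve R3 A 5 -> on_hand[A=47 B=32 C=37 D=48] avail[A=42 B=32 C=33 D=48] open={R2,R3}
Step 5: cancel R3 -> on_hand[A=47 B=32 C=37 D=48] avail[A=47 B=32 C=33 D=48] open={R2}
Step 6: reserve R4 B 8 -> on_hand[A=47 B=32 C=37 D=48] avail[A=47 B=24 C=33 D=48] open={R2,R4}
Step 7: reserve R5 A 3 -> on_hand[A=47 B=32 C=37 D=48] avail[A=44 B=24 C=33 D=48] open={R2,R4,R5}
Step 8: commit R4 -> on_hand[A=47 B=24 C=37 D=48] avail[A=44 B=24 C=33 D=48] open={R2,R5}
Step 9: reserve R6 A 9 -> on_hand[A=47 B=24 C=37 D=48] avail[A=35 B=24 C=33 D=48] open={R2,R5,R6}
Step 10: commit R5 -> on_hand[A=44 B=24 C=37 D=48] avail[A=35 B=24 C=33 D=48] open={R2,R6}
Step 11: cancel R6 -> on_hand[A=44 B=24 C=37 D=48] avail[A=44 B=24 C=33 D=48] open={R2}
Step 12: commit R2 -> on_hand[A=44 B=24 C=33 D=48] avail[A=44 B=24 C=33 D=48] open={}
Step 13: reserve R7 C 8 -> on_hand[A=44 B=24 C=33 D=48] avail[A=44 B=24 C=25 D=48] open={R7}
Step 14: reserve R8 C 5 -> on_hand[A=44 B=24 C=33 D=48] avail[A=44 B=24 C=20 D=48] open={R7,R8}
Step 15: commit R7 -> on_hand[A=44 B=24 C=25 D=48] avail[A=44 B=24 C=20 D=48] open={R8}
Step 16: reserve R9 A 5 -> on_hand[A=44 B=24 C=25 D=48] avail[A=39 B=24 C=20 D=48] open={R8,R9}
Step 17: reserve R10 C 3 -> on_hand[A=44 B=24 C=25 D=48] avail[A=39 B=24 C=17 D=48] open={R10,R8,R9}
Final available[C] = 17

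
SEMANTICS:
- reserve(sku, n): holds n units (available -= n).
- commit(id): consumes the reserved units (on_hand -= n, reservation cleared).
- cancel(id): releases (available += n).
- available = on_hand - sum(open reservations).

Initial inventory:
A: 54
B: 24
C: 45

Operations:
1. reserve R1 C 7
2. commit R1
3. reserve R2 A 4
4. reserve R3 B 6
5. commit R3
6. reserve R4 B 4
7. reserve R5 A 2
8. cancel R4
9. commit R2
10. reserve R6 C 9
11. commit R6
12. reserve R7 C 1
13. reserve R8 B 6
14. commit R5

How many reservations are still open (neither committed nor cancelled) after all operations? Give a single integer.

Step 1: reserve R1 C 7 -> on_hand[A=54 B=24 C=45] avail[A=54 B=24 C=38] open={R1}
Step 2: commit R1 -> on_hand[A=54 B=24 C=38] avail[A=54 B=24 C=38] open={}
Step 3: reserve R2 A 4 -> on_hand[A=54 B=24 C=38] avail[A=50 B=24 C=38] open={R2}
Step 4: reserve R3 B 6 -> on_hand[A=54 B=24 C=38] avail[A=50 B=18 C=38] open={R2,R3}
Step 5: commit R3 -> on_hand[A=54 B=18 C=38] avail[A=50 B=18 C=38] open={R2}
Step 6: reserve R4 B 4 -> on_hand[A=54 B=18 C=38] avail[A=50 B=14 C=38] open={R2,R4}
Step 7: reserve R5 A 2 -> on_hand[A=54 B=18 C=38] avail[A=48 B=14 C=38] open={R2,R4,R5}
Step 8: cancel R4 -> on_hand[A=54 B=18 C=38] avail[A=48 B=18 C=38] open={R2,R5}
Step 9: commit R2 -> on_hand[A=50 B=18 C=38] avail[A=48 B=18 C=38] open={R5}
Step 10: reserve R6 C 9 -> on_hand[A=50 B=18 C=38] avail[A=48 B=18 C=29] open={R5,R6}
Step 11: commit R6 -> on_hand[A=50 B=18 C=29] avail[A=48 B=18 C=29] open={R5}
Step 12: reserve R7 C 1 -> on_hand[A=50 B=18 C=29] avail[A=48 B=18 C=28] open={R5,R7}
Step 13: reserve R8 B 6 -> on_hand[A=50 B=18 C=29] avail[A=48 B=12 C=28] open={R5,R7,R8}
Step 14: commit R5 -> on_hand[A=48 B=18 C=29] avail[A=48 B=12 C=28] open={R7,R8}
Open reservations: ['R7', 'R8'] -> 2

Answer: 2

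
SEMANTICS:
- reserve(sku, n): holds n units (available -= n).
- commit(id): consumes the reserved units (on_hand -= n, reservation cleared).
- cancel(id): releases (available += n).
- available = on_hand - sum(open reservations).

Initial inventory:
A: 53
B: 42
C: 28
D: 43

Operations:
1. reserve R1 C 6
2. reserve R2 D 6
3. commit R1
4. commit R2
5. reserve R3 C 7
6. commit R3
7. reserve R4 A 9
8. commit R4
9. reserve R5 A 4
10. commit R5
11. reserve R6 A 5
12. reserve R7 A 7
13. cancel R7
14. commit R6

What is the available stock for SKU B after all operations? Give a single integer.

Answer: 42

Derivation:
Step 1: reserve R1 C 6 -> on_hand[A=53 B=42 C=28 D=43] avail[A=53 B=42 C=22 D=43] open={R1}
Step 2: reserve R2 D 6 -> on_hand[A=53 B=42 C=28 D=43] avail[A=53 B=42 C=22 D=37] open={R1,R2}
Step 3: commit R1 -> on_hand[A=53 B=42 C=22 D=43] avail[A=53 B=42 C=22 D=37] open={R2}
Step 4: commit R2 -> on_hand[A=53 B=42 C=22 D=37] avail[A=53 B=42 C=22 D=37] open={}
Step 5: reserve R3 C 7 -> on_hand[A=53 B=42 C=22 D=37] avail[A=53 B=42 C=15 D=37] open={R3}
Step 6: commit R3 -> on_hand[A=53 B=42 C=15 D=37] avail[A=53 B=42 C=15 D=37] open={}
Step 7: reserve R4 A 9 -> on_hand[A=53 B=42 C=15 D=37] avail[A=44 B=42 C=15 D=37] open={R4}
Step 8: commit R4 -> on_hand[A=44 B=42 C=15 D=37] avail[A=44 B=42 C=15 D=37] open={}
Step 9: reserve R5 A 4 -> on_hand[A=44 B=42 C=15 D=37] avail[A=40 B=42 C=15 D=37] open={R5}
Step 10: commit R5 -> on_hand[A=40 B=42 C=15 D=37] avail[A=40 B=42 C=15 D=37] open={}
Step 11: reserve R6 A 5 -> on_hand[A=40 B=42 C=15 D=37] avail[A=35 B=42 C=15 D=37] open={R6}
Step 12: reserve R7 A 7 -> on_hand[A=40 B=42 C=15 D=37] avail[A=28 B=42 C=15 D=37] open={R6,R7}
Step 13: cancel R7 -> on_hand[A=40 B=42 C=15 D=37] avail[A=35 B=42 C=15 D=37] open={R6}
Step 14: commit R6 -> on_hand[A=35 B=42 C=15 D=37] avail[A=35 B=42 C=15 D=37] open={}
Final available[B] = 42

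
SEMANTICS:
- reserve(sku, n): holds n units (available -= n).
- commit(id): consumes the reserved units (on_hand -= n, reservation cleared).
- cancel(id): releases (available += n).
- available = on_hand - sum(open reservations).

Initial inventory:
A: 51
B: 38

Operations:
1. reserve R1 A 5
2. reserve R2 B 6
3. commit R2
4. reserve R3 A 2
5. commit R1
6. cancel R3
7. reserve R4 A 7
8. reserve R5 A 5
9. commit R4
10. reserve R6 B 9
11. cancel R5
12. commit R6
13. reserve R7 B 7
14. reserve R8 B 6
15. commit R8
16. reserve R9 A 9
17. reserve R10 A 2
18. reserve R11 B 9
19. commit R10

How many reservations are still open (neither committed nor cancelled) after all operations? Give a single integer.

Answer: 3

Derivation:
Step 1: reserve R1 A 5 -> on_hand[A=51 B=38] avail[A=46 B=38] open={R1}
Step 2: reserve R2 B 6 -> on_hand[A=51 B=38] avail[A=46 B=32] open={R1,R2}
Step 3: commit R2 -> on_hand[A=51 B=32] avail[A=46 B=32] open={R1}
Step 4: reserve R3 A 2 -> on_hand[A=51 B=32] avail[A=44 B=32] open={R1,R3}
Step 5: commit R1 -> on_hand[A=46 B=32] avail[A=44 B=32] open={R3}
Step 6: cancel R3 -> on_hand[A=46 B=32] avail[A=46 B=32] open={}
Step 7: reserve R4 A 7 -> on_hand[A=46 B=32] avail[A=39 B=32] open={R4}
Step 8: reserve R5 A 5 -> on_hand[A=46 B=32] avail[A=34 B=32] open={R4,R5}
Step 9: commit R4 -> on_hand[A=39 B=32] avail[A=34 B=32] open={R5}
Step 10: reserve R6 B 9 -> on_hand[A=39 B=32] avail[A=34 B=23] open={R5,R6}
Step 11: cancel R5 -> on_hand[A=39 B=32] avail[A=39 B=23] open={R6}
Step 12: commit R6 -> on_hand[A=39 B=23] avail[A=39 B=23] open={}
Step 13: reserve R7 B 7 -> on_hand[A=39 B=23] avail[A=39 B=16] open={R7}
Step 14: reserve R8 B 6 -> on_hand[A=39 B=23] avail[A=39 B=10] open={R7,R8}
Step 15: commit R8 -> on_hand[A=39 B=17] avail[A=39 B=10] open={R7}
Step 16: reserve R9 A 9 -> on_hand[A=39 B=17] avail[A=30 B=10] open={R7,R9}
Step 17: reserve R10 A 2 -> on_hand[A=39 B=17] avail[A=28 B=10] open={R10,R7,R9}
Step 18: reserve R11 B 9 -> on_hand[A=39 B=17] avail[A=28 B=1] open={R10,R11,R7,R9}
Step 19: commit R10 -> on_hand[A=37 B=17] avail[A=28 B=1] open={R11,R7,R9}
Open reservations: ['R11', 'R7', 'R9'] -> 3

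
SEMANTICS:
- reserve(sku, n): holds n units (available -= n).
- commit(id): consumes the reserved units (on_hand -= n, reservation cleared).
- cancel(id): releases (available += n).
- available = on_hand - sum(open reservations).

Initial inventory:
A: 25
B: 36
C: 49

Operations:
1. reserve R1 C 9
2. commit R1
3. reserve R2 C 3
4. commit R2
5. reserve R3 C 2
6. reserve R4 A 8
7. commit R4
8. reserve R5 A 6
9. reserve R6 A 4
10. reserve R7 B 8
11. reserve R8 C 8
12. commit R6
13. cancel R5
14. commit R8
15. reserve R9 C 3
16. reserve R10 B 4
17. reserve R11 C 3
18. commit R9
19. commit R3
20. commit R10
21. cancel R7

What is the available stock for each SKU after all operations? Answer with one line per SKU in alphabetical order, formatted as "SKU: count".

Answer: A: 13
B: 32
C: 21

Derivation:
Step 1: reserve R1 C 9 -> on_hand[A=25 B=36 C=49] avail[A=25 B=36 C=40] open={R1}
Step 2: commit R1 -> on_hand[A=25 B=36 C=40] avail[A=25 B=36 C=40] open={}
Step 3: reserve R2 C 3 -> on_hand[A=25 B=36 C=40] avail[A=25 B=36 C=37] open={R2}
Step 4: commit R2 -> on_hand[A=25 B=36 C=37] avail[A=25 B=36 C=37] open={}
Step 5: reserve R3 C 2 -> on_hand[A=25 B=36 C=37] avail[A=25 B=36 C=35] open={R3}
Step 6: reserve R4 A 8 -> on_hand[A=25 B=36 C=37] avail[A=17 B=36 C=35] open={R3,R4}
Step 7: commit R4 -> on_hand[A=17 B=36 C=37] avail[A=17 B=36 C=35] open={R3}
Step 8: reserve R5 A 6 -> on_hand[A=17 B=36 C=37] avail[A=11 B=36 C=35] open={R3,R5}
Step 9: reserve R6 A 4 -> on_hand[A=17 B=36 C=37] avail[A=7 B=36 C=35] open={R3,R5,R6}
Step 10: reserve R7 B 8 -> on_hand[A=17 B=36 C=37] avail[A=7 B=28 C=35] open={R3,R5,R6,R7}
Step 11: reserve R8 C 8 -> on_hand[A=17 B=36 C=37] avail[A=7 B=28 C=27] open={R3,R5,R6,R7,R8}
Step 12: commit R6 -> on_hand[A=13 B=36 C=37] avail[A=7 B=28 C=27] open={R3,R5,R7,R8}
Step 13: cancel R5 -> on_hand[A=13 B=36 C=37] avail[A=13 B=28 C=27] open={R3,R7,R8}
Step 14: commit R8 -> on_hand[A=13 B=36 C=29] avail[A=13 B=28 C=27] open={R3,R7}
Step 15: reserve R9 C 3 -> on_hand[A=13 B=36 C=29] avail[A=13 B=28 C=24] open={R3,R7,R9}
Step 16: reserve R10 B 4 -> on_hand[A=13 B=36 C=29] avail[A=13 B=24 C=24] open={R10,R3,R7,R9}
Step 17: reserve R11 C 3 -> on_hand[A=13 B=36 C=29] avail[A=13 B=24 C=21] open={R10,R11,R3,R7,R9}
Step 18: commit R9 -> on_hand[A=13 B=36 C=26] avail[A=13 B=24 C=21] open={R10,R11,R3,R7}
Step 19: commit R3 -> on_hand[A=13 B=36 C=24] avail[A=13 B=24 C=21] open={R10,R11,R7}
Step 20: commit R10 -> on_hand[A=13 B=32 C=24] avail[A=13 B=24 C=21] open={R11,R7}
Step 21: cancel R7 -> on_hand[A=13 B=32 C=24] avail[A=13 B=32 C=21] open={R11}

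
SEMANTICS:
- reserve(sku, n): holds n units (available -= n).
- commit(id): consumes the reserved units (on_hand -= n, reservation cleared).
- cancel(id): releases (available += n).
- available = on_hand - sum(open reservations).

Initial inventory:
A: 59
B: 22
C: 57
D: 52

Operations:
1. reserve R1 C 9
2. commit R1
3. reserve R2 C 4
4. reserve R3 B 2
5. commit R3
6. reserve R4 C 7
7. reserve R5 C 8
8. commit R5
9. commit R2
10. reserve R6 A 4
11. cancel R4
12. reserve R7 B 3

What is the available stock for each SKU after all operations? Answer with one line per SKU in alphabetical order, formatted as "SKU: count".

Answer: A: 55
B: 17
C: 36
D: 52

Derivation:
Step 1: reserve R1 C 9 -> on_hand[A=59 B=22 C=57 D=52] avail[A=59 B=22 C=48 D=52] open={R1}
Step 2: commit R1 -> on_hand[A=59 B=22 C=48 D=52] avail[A=59 B=22 C=48 D=52] open={}
Step 3: reserve R2 C 4 -> on_hand[A=59 B=22 C=48 D=52] avail[A=59 B=22 C=44 D=52] open={R2}
Step 4: reserve R3 B 2 -> on_hand[A=59 B=22 C=48 D=52] avail[A=59 B=20 C=44 D=52] open={R2,R3}
Step 5: commit R3 -> on_hand[A=59 B=20 C=48 D=52] avail[A=59 B=20 C=44 D=52] open={R2}
Step 6: reserve R4 C 7 -> on_hand[A=59 B=20 C=48 D=52] avail[A=59 B=20 C=37 D=52] open={R2,R4}
Step 7: reserve R5 C 8 -> on_hand[A=59 B=20 C=48 D=52] avail[A=59 B=20 C=29 D=52] open={R2,R4,R5}
Step 8: commit R5 -> on_hand[A=59 B=20 C=40 D=52] avail[A=59 B=20 C=29 D=52] open={R2,R4}
Step 9: commit R2 -> on_hand[A=59 B=20 C=36 D=52] avail[A=59 B=20 C=29 D=52] open={R4}
Step 10: reserve R6 A 4 -> on_hand[A=59 B=20 C=36 D=52] avail[A=55 B=20 C=29 D=52] open={R4,R6}
Step 11: cancel R4 -> on_hand[A=59 B=20 C=36 D=52] avail[A=55 B=20 C=36 D=52] open={R6}
Step 12: reserve R7 B 3 -> on_hand[A=59 B=20 C=36 D=52] avail[A=55 B=17 C=36 D=52] open={R6,R7}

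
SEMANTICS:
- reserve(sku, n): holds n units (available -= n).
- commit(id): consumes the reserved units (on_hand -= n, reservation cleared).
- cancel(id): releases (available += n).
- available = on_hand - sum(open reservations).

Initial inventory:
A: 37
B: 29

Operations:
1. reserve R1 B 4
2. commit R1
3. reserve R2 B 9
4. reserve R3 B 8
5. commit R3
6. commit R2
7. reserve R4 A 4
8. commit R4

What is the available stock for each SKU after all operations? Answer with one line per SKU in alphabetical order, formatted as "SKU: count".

Answer: A: 33
B: 8

Derivation:
Step 1: reserve R1 B 4 -> on_hand[A=37 B=29] avail[A=37 B=25] open={R1}
Step 2: commit R1 -> on_hand[A=37 B=25] avail[A=37 B=25] open={}
Step 3: reserve R2 B 9 -> on_hand[A=37 B=25] avail[A=37 B=16] open={R2}
Step 4: reserve R3 B 8 -> on_hand[A=37 B=25] avail[A=37 B=8] open={R2,R3}
Step 5: commit R3 -> on_hand[A=37 B=17] avail[A=37 B=8] open={R2}
Step 6: commit R2 -> on_hand[A=37 B=8] avail[A=37 B=8] open={}
Step 7: reserve R4 A 4 -> on_hand[A=37 B=8] avail[A=33 B=8] open={R4}
Step 8: commit R4 -> on_hand[A=33 B=8] avail[A=33 B=8] open={}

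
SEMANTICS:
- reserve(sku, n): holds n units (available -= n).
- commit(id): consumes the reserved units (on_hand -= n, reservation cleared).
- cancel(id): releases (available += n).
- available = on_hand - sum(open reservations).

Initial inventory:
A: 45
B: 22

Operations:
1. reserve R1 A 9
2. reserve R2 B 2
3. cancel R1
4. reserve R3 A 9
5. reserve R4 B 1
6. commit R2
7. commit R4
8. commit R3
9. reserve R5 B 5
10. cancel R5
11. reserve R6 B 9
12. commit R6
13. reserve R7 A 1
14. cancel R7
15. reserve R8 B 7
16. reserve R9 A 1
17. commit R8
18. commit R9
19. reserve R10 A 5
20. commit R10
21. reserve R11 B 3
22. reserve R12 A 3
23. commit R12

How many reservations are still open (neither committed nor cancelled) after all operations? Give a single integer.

Answer: 1

Derivation:
Step 1: reserve R1 A 9 -> on_hand[A=45 B=22] avail[A=36 B=22] open={R1}
Step 2: reserve R2 B 2 -> on_hand[A=45 B=22] avail[A=36 B=20] open={R1,R2}
Step 3: cancel R1 -> on_hand[A=45 B=22] avail[A=45 B=20] open={R2}
Step 4: reserve R3 A 9 -> on_hand[A=45 B=22] avail[A=36 B=20] open={R2,R3}
Step 5: reserve R4 B 1 -> on_hand[A=45 B=22] avail[A=36 B=19] open={R2,R3,R4}
Step 6: commit R2 -> on_hand[A=45 B=20] avail[A=36 B=19] open={R3,R4}
Step 7: commit R4 -> on_hand[A=45 B=19] avail[A=36 B=19] open={R3}
Step 8: commit R3 -> on_hand[A=36 B=19] avail[A=36 B=19] open={}
Step 9: reserve R5 B 5 -> on_hand[A=36 B=19] avail[A=36 B=14] open={R5}
Step 10: cancel R5 -> on_hand[A=36 B=19] avail[A=36 B=19] open={}
Step 11: reserve R6 B 9 -> on_hand[A=36 B=19] avail[A=36 B=10] open={R6}
Step 12: commit R6 -> on_hand[A=36 B=10] avail[A=36 B=10] open={}
Step 13: reserve R7 A 1 -> on_hand[A=36 B=10] avail[A=35 B=10] open={R7}
Step 14: cancel R7 -> on_hand[A=36 B=10] avail[A=36 B=10] open={}
Step 15: reserve R8 B 7 -> on_hand[A=36 B=10] avail[A=36 B=3] open={R8}
Step 16: reserve R9 A 1 -> on_hand[A=36 B=10] avail[A=35 B=3] open={R8,R9}
Step 17: commit R8 -> on_hand[A=36 B=3] avail[A=35 B=3] open={R9}
Step 18: commit R9 -> on_hand[A=35 B=3] avail[A=35 B=3] open={}
Step 19: reserve R10 A 5 -> on_hand[A=35 B=3] avail[A=30 B=3] open={R10}
Step 20: commit R10 -> on_hand[A=30 B=3] avail[A=30 B=3] open={}
Step 21: reserve R11 B 3 -> on_hand[A=30 B=3] avail[A=30 B=0] open={R11}
Step 22: reserve R12 A 3 -> on_hand[A=30 B=3] avail[A=27 B=0] open={R11,R12}
Step 23: commit R12 -> on_hand[A=27 B=3] avail[A=27 B=0] open={R11}
Open reservations: ['R11'] -> 1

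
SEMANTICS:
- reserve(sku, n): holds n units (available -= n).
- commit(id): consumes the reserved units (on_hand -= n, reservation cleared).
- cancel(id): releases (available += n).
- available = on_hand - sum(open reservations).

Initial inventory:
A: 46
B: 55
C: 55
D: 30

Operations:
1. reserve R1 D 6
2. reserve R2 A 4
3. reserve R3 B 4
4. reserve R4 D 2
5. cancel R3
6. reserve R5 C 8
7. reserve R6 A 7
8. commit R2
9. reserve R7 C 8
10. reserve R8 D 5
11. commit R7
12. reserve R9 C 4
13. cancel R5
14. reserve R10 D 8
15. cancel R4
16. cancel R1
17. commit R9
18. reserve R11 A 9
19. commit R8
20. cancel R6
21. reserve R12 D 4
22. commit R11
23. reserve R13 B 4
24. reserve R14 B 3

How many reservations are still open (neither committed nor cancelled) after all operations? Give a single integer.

Step 1: reserve R1 D 6 -> on_hand[A=46 B=55 C=55 D=30] avail[A=46 B=55 C=55 D=24] open={R1}
Step 2: reserve R2 A 4 -> on_hand[A=46 B=55 C=55 D=30] avail[A=42 B=55 C=55 D=24] open={R1,R2}
Step 3: reserve R3 B 4 -> on_hand[A=46 B=55 C=55 D=30] avail[A=42 B=51 C=55 D=24] open={R1,R2,R3}
Step 4: reserve R4 D 2 -> on_hand[A=46 B=55 C=55 D=30] avail[A=42 B=51 C=55 D=22] open={R1,R2,R3,R4}
Step 5: cancel R3 -> on_hand[A=46 B=55 C=55 D=30] avail[A=42 B=55 C=55 D=22] open={R1,R2,R4}
Step 6: reserve R5 C 8 -> on_hand[A=46 B=55 C=55 D=30] avail[A=42 B=55 C=47 D=22] open={R1,R2,R4,R5}
Step 7: reserve R6 A 7 -> on_hand[A=46 B=55 C=55 D=30] avail[A=35 B=55 C=47 D=22] open={R1,R2,R4,R5,R6}
Step 8: commit R2 -> on_hand[A=42 B=55 C=55 D=30] avail[A=35 B=55 C=47 D=22] open={R1,R4,R5,R6}
Step 9: reserve R7 C 8 -> on_hand[A=42 B=55 C=55 D=30] avail[A=35 B=55 C=39 D=22] open={R1,R4,R5,R6,R7}
Step 10: reserve R8 D 5 -> on_hand[A=42 B=55 C=55 D=30] avail[A=35 B=55 C=39 D=17] open={R1,R4,R5,R6,R7,R8}
Step 11: commit R7 -> on_hand[A=42 B=55 C=47 D=30] avail[A=35 B=55 C=39 D=17] open={R1,R4,R5,R6,R8}
Step 12: reserve R9 C 4 -> on_hand[A=42 B=55 C=47 D=30] avail[A=35 B=55 C=35 D=17] open={R1,R4,R5,R6,R8,R9}
Step 13: cancel R5 -> on_hand[A=42 B=55 C=47 D=30] avail[A=35 B=55 C=43 D=17] open={R1,R4,R6,R8,R9}
Step 14: reserve R10 D 8 -> on_hand[A=42 B=55 C=47 D=30] avail[A=35 B=55 C=43 D=9] open={R1,R10,R4,R6,R8,R9}
Step 15: cancel R4 -> on_hand[A=42 B=55 C=47 D=30] avail[A=35 B=55 C=43 D=11] open={R1,R10,R6,R8,R9}
Step 16: cancel R1 -> on_hand[A=42 B=55 C=47 D=30] avail[A=35 B=55 C=43 D=17] open={R10,R6,R8,R9}
Step 17: commit R9 -> on_hand[A=42 B=55 C=43 D=30] avail[A=35 B=55 C=43 D=17] open={R10,R6,R8}
Step 18: reserve R11 A 9 -> on_hand[A=42 B=55 C=43 D=30] avail[A=26 B=55 C=43 D=17] open={R10,R11,R6,R8}
Step 19: commit R8 -> on_hand[A=42 B=55 C=43 D=25] avail[A=26 B=55 C=43 D=17] open={R10,R11,R6}
Step 20: cancel R6 -> on_hand[A=42 B=55 C=43 D=25] avail[A=33 B=55 C=43 D=17] open={R10,R11}
Step 21: reserve R12 D 4 -> on_hand[A=42 B=55 C=43 D=25] avail[A=33 B=55 C=43 D=13] open={R10,R11,R12}
Step 22: commit R11 -> on_hand[A=33 B=55 C=43 D=25] avail[A=33 B=55 C=43 D=13] open={R10,R12}
Step 23: reserve R13 B 4 -> on_hand[A=33 B=55 C=43 D=25] avail[A=33 B=51 C=43 D=13] open={R10,R12,R13}
Step 24: reserve R14 B 3 -> on_hand[A=33 B=55 C=43 D=25] avail[A=33 B=48 C=43 D=13] open={R10,R12,R13,R14}
Open reservations: ['R10', 'R12', 'R13', 'R14'] -> 4

Answer: 4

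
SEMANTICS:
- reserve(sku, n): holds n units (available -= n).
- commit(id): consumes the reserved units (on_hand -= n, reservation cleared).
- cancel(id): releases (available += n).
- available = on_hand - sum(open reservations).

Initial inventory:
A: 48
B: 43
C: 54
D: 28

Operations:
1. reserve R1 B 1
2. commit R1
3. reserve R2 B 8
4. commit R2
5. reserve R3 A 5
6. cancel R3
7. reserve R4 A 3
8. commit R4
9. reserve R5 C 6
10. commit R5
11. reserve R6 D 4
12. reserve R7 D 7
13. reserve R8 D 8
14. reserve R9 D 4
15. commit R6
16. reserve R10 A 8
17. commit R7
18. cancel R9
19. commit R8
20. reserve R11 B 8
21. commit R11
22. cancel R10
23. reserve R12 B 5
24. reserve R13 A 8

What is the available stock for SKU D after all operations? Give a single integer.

Answer: 9

Derivation:
Step 1: reserve R1 B 1 -> on_hand[A=48 B=43 C=54 D=28] avail[A=48 B=42 C=54 D=28] open={R1}
Step 2: commit R1 -> on_hand[A=48 B=42 C=54 D=28] avail[A=48 B=42 C=54 D=28] open={}
Step 3: reserve R2 B 8 -> on_hand[A=48 B=42 C=54 D=28] avail[A=48 B=34 C=54 D=28] open={R2}
Step 4: commit R2 -> on_hand[A=48 B=34 C=54 D=28] avail[A=48 B=34 C=54 D=28] open={}
Step 5: reserve R3 A 5 -> on_hand[A=48 B=34 C=54 D=28] avail[A=43 B=34 C=54 D=28] open={R3}
Step 6: cancel R3 -> on_hand[A=48 B=34 C=54 D=28] avail[A=48 B=34 C=54 D=28] open={}
Step 7: reserve R4 A 3 -> on_hand[A=48 B=34 C=54 D=28] avail[A=45 B=34 C=54 D=28] open={R4}
Step 8: commit R4 -> on_hand[A=45 B=34 C=54 D=28] avail[A=45 B=34 C=54 D=28] open={}
Step 9: reserve R5 C 6 -> on_hand[A=45 B=34 C=54 D=28] avail[A=45 B=34 C=48 D=28] open={R5}
Step 10: commit R5 -> on_hand[A=45 B=34 C=48 D=28] avail[A=45 B=34 C=48 D=28] open={}
Step 11: reserve R6 D 4 -> on_hand[A=45 B=34 C=48 D=28] avail[A=45 B=34 C=48 D=24] open={R6}
Step 12: reserve R7 D 7 -> on_hand[A=45 B=34 C=48 D=28] avail[A=45 B=34 C=48 D=17] open={R6,R7}
Step 13: reserve R8 D 8 -> on_hand[A=45 B=34 C=48 D=28] avail[A=45 B=34 C=48 D=9] open={R6,R7,R8}
Step 14: reserve R9 D 4 -> on_hand[A=45 B=34 C=48 D=28] avail[A=45 B=34 C=48 D=5] open={R6,R7,R8,R9}
Step 15: commit R6 -> on_hand[A=45 B=34 C=48 D=24] avail[A=45 B=34 C=48 D=5] open={R7,R8,R9}
Step 16: reserve R10 A 8 -> on_hand[A=45 B=34 C=48 D=24] avail[A=37 B=34 C=48 D=5] open={R10,R7,R8,R9}
Step 17: commit R7 -> on_hand[A=45 B=34 C=48 D=17] avail[A=37 B=34 C=48 D=5] open={R10,R8,R9}
Step 18: cancel R9 -> on_hand[A=45 B=34 C=48 D=17] avail[A=37 B=34 C=48 D=9] open={R10,R8}
Step 19: commit R8 -> on_hand[A=45 B=34 C=48 D=9] avail[A=37 B=34 C=48 D=9] open={R10}
Step 20: reserve R11 B 8 -> on_hand[A=45 B=34 C=48 D=9] avail[A=37 B=26 C=48 D=9] open={R10,R11}
Step 21: commit R11 -> on_hand[A=45 B=26 C=48 D=9] avail[A=37 B=26 C=48 D=9] open={R10}
Step 22: cancel R10 -> on_hand[A=45 B=26 C=48 D=9] avail[A=45 B=26 C=48 D=9] open={}
Step 23: reserve R12 B 5 -> on_hand[A=45 B=26 C=48 D=9] avail[A=45 B=21 C=48 D=9] open={R12}
Step 24: reserve R13 A 8 -> on_hand[A=45 B=26 C=48 D=9] avail[A=37 B=21 C=48 D=9] open={R12,R13}
Final available[D] = 9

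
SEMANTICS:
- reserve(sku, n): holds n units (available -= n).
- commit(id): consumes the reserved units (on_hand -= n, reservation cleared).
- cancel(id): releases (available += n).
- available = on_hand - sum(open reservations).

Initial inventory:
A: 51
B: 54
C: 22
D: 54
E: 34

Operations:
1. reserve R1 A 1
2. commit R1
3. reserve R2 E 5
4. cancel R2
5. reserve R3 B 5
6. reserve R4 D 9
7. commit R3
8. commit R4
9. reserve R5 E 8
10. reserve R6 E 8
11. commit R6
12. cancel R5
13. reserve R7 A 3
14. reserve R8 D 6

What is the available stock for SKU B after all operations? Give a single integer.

Answer: 49

Derivation:
Step 1: reserve R1 A 1 -> on_hand[A=51 B=54 C=22 D=54 E=34] avail[A=50 B=54 C=22 D=54 E=34] open={R1}
Step 2: commit R1 -> on_hand[A=50 B=54 C=22 D=54 E=34] avail[A=50 B=54 C=22 D=54 E=34] open={}
Step 3: reserve R2 E 5 -> on_hand[A=50 B=54 C=22 D=54 E=34] avail[A=50 B=54 C=22 D=54 E=29] open={R2}
Step 4: cancel R2 -> on_hand[A=50 B=54 C=22 D=54 E=34] avail[A=50 B=54 C=22 D=54 E=34] open={}
Step 5: reserve R3 B 5 -> on_hand[A=50 B=54 C=22 D=54 E=34] avail[A=50 B=49 C=22 D=54 E=34] open={R3}
Step 6: reserve R4 D 9 -> on_hand[A=50 B=54 C=22 D=54 E=34] avail[A=50 B=49 C=22 D=45 E=34] open={R3,R4}
Step 7: commit R3 -> on_hand[A=50 B=49 C=22 D=54 E=34] avail[A=50 B=49 C=22 D=45 E=34] open={R4}
Step 8: commit R4 -> on_hand[A=50 B=49 C=22 D=45 E=34] avail[A=50 B=49 C=22 D=45 E=34] open={}
Step 9: reserve R5 E 8 -> on_hand[A=50 B=49 C=22 D=45 E=34] avail[A=50 B=49 C=22 D=45 E=26] open={R5}
Step 10: reserve R6 E 8 -> on_hand[A=50 B=49 C=22 D=45 E=34] avail[A=50 B=49 C=22 D=45 E=18] open={R5,R6}
Step 11: commit R6 -> on_hand[A=50 B=49 C=22 D=45 E=26] avail[A=50 B=49 C=22 D=45 E=18] open={R5}
Step 12: cancel R5 -> on_hand[A=50 B=49 C=22 D=45 E=26] avail[A=50 B=49 C=22 D=45 E=26] open={}
Step 13: reserve R7 A 3 -> on_hand[A=50 B=49 C=22 D=45 E=26] avail[A=47 B=49 C=22 D=45 E=26] open={R7}
Step 14: reserve R8 D 6 -> on_hand[A=50 B=49 C=22 D=45 E=26] avail[A=47 B=49 C=22 D=39 E=26] open={R7,R8}
Final available[B] = 49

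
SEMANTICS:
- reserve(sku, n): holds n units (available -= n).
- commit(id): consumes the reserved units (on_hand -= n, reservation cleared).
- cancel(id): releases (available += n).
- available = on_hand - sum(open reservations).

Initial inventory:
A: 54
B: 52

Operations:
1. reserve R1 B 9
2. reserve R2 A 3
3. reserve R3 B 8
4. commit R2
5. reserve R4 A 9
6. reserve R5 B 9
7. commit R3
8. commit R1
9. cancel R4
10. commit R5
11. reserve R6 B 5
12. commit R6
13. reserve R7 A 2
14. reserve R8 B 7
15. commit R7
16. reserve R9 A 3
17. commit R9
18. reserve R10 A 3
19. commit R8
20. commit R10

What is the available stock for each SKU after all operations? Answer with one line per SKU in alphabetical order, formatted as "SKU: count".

Answer: A: 43
B: 14

Derivation:
Step 1: reserve R1 B 9 -> on_hand[A=54 B=52] avail[A=54 B=43] open={R1}
Step 2: reserve R2 A 3 -> on_hand[A=54 B=52] avail[A=51 B=43] open={R1,R2}
Step 3: reserve R3 B 8 -> on_hand[A=54 B=52] avail[A=51 B=35] open={R1,R2,R3}
Step 4: commit R2 -> on_hand[A=51 B=52] avail[A=51 B=35] open={R1,R3}
Step 5: reserve R4 A 9 -> on_hand[A=51 B=52] avail[A=42 B=35] open={R1,R3,R4}
Step 6: reserve R5 B 9 -> on_hand[A=51 B=52] avail[A=42 B=26] open={R1,R3,R4,R5}
Step 7: commit R3 -> on_hand[A=51 B=44] avail[A=42 B=26] open={R1,R4,R5}
Step 8: commit R1 -> on_hand[A=51 B=35] avail[A=42 B=26] open={R4,R5}
Step 9: cancel R4 -> on_hand[A=51 B=35] avail[A=51 B=26] open={R5}
Step 10: commit R5 -> on_hand[A=51 B=26] avail[A=51 B=26] open={}
Step 11: reserve R6 B 5 -> on_hand[A=51 B=26] avail[A=51 B=21] open={R6}
Step 12: commit R6 -> on_hand[A=51 B=21] avail[A=51 B=21] open={}
Step 13: reserve R7 A 2 -> on_hand[A=51 B=21] avail[A=49 B=21] open={R7}
Step 14: reserve R8 B 7 -> on_hand[A=51 B=21] avail[A=49 B=14] open={R7,R8}
Step 15: commit R7 -> on_hand[A=49 B=21] avail[A=49 B=14] open={R8}
Step 16: reserve R9 A 3 -> on_hand[A=49 B=21] avail[A=46 B=14] open={R8,R9}
Step 17: commit R9 -> on_hand[A=46 B=21] avail[A=46 B=14] open={R8}
Step 18: reserve R10 A 3 -> on_hand[A=46 B=21] avail[A=43 B=14] open={R10,R8}
Step 19: commit R8 -> on_hand[A=46 B=14] avail[A=43 B=14] open={R10}
Step 20: commit R10 -> on_hand[A=43 B=14] avail[A=43 B=14] open={}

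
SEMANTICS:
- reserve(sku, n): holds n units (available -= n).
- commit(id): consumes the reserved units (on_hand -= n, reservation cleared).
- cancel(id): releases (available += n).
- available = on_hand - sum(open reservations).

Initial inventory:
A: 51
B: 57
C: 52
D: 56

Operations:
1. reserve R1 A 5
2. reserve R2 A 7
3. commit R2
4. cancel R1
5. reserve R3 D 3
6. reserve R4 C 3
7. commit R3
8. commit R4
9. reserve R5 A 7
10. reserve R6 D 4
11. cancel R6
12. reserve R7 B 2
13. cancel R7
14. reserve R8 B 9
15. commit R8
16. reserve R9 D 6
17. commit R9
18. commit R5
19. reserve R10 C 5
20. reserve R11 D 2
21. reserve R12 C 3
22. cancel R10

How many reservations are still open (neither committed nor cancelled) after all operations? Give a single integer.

Step 1: reserve R1 A 5 -> on_hand[A=51 B=57 C=52 D=56] avail[A=46 B=57 C=52 D=56] open={R1}
Step 2: reserve R2 A 7 -> on_hand[A=51 B=57 C=52 D=56] avail[A=39 B=57 C=52 D=56] open={R1,R2}
Step 3: commit R2 -> on_hand[A=44 B=57 C=52 D=56] avail[A=39 B=57 C=52 D=56] open={R1}
Step 4: cancel R1 -> on_hand[A=44 B=57 C=52 D=56] avail[A=44 B=57 C=52 D=56] open={}
Step 5: reserve R3 D 3 -> on_hand[A=44 B=57 C=52 D=56] avail[A=44 B=57 C=52 D=53] open={R3}
Step 6: reserve R4 C 3 -> on_hand[A=44 B=57 C=52 D=56] avail[A=44 B=57 C=49 D=53] open={R3,R4}
Step 7: commit R3 -> on_hand[A=44 B=57 C=52 D=53] avail[A=44 B=57 C=49 D=53] open={R4}
Step 8: commit R4 -> on_hand[A=44 B=57 C=49 D=53] avail[A=44 B=57 C=49 D=53] open={}
Step 9: reserve R5 A 7 -> on_hand[A=44 B=57 C=49 D=53] avail[A=37 B=57 C=49 D=53] open={R5}
Step 10: reserve R6 D 4 -> on_hand[A=44 B=57 C=49 D=53] avail[A=37 B=57 C=49 D=49] open={R5,R6}
Step 11: cancel R6 -> on_hand[A=44 B=57 C=49 D=53] avail[A=37 B=57 C=49 D=53] open={R5}
Step 12: reserve R7 B 2 -> on_hand[A=44 B=57 C=49 D=53] avail[A=37 B=55 C=49 D=53] open={R5,R7}
Step 13: cancel R7 -> on_hand[A=44 B=57 C=49 D=53] avail[A=37 B=57 C=49 D=53] open={R5}
Step 14: reserve R8 B 9 -> on_hand[A=44 B=57 C=49 D=53] avail[A=37 B=48 C=49 D=53] open={R5,R8}
Step 15: commit R8 -> on_hand[A=44 B=48 C=49 D=53] avail[A=37 B=48 C=49 D=53] open={R5}
Step 16: reserve R9 D 6 -> on_hand[A=44 B=48 C=49 D=53] avail[A=37 B=48 C=49 D=47] open={R5,R9}
Step 17: commit R9 -> on_hand[A=44 B=48 C=49 D=47] avail[A=37 B=48 C=49 D=47] open={R5}
Step 18: commit R5 -> on_hand[A=37 B=48 C=49 D=47] avail[A=37 B=48 C=49 D=47] open={}
Step 19: reserve R10 C 5 -> on_hand[A=37 B=48 C=49 D=47] avail[A=37 B=48 C=44 D=47] open={R10}
Step 20: reserve R11 D 2 -> on_hand[A=37 B=48 C=49 D=47] avail[A=37 B=48 C=44 D=45] open={R10,R11}
Step 21: reserve R12 C 3 -> on_hand[A=37 B=48 C=49 D=47] avail[A=37 B=48 C=41 D=45] open={R10,R11,R12}
Step 22: cancel R10 -> on_hand[A=37 B=48 C=49 D=47] avail[A=37 B=48 C=46 D=45] open={R11,R12}
Open reservations: ['R11', 'R12'] -> 2

Answer: 2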